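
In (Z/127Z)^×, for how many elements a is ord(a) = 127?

φ(127) = 127 − 1 = 126 = 2 · 3^2 · 7.
In a cyclic group of order 126, there are φ(d) elements of order d for each divisor d of 126, and zero for non-divisors.
Here 126 is not a multiple of 127, so there are no elements of order 127.

0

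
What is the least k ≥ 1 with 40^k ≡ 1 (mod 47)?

46

ord(40) | φ(47) = 47 − 1 = 46 = 2 · 23.
Divisors of 46: 1, 2, 23, 46.
Evaluate successive powers at the divisors of 46:
40^1 ≡ 40 (mod 47)
40^2 ≡ 2 (mod 47)
40^23 ≡ 46 (mod 47)
40^46 ≡ 1 (mod 47) ✓
Therefore the multiplicative order of 40 modulo 47 is 46.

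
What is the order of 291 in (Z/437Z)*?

ord(291) | φ(437) = φ(19·23) = (19−1)·(23−1) = 18·22 = 396 = 2^2 · 3^2 · 11.
Divisors of 396: 1, 2, 3, 4, 6, 9, 11, 12, 18, 22, 33, 36, 44, 66, 99, 132, 198, 396.
Evaluate successive powers at the divisors of 396:
291^1 ≡ 291
291^2 ≡ 340
291^3 ≡ 178
291^4 ≡ 232
291^6 ≡ 220
291^9 ≡ 267
291^11 ≡ 321
291^12 ≡ 330
291^18 ≡ 58
291^22 ≡ 346
291^33 ≡ 68
291^36 ≡ 305
291^44 ≡ 415
291^66 ≡ 254
291^99 ≡ 229
291^132 ≡ 277
291^198 ≡ 1
Therefore the multiplicative order of 291 modulo 437 is 198.

198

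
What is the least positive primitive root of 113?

3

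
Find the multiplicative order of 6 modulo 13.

12

The order of 6 must divide φ(13) = 13 − 1 = 12 = 2^2 · 3.
Divisors of 12: 1, 2, 3, 4, 6, 12.
Evaluate successive powers at the divisors of 12:
6^1 ≡ 6
6^2 ≡ 10
6^3 ≡ 8
6^4 ≡ 9
6^6 ≡ 12
6^12 ≡ 1
The smallest such exponent is 12, so the order of 6 is 12.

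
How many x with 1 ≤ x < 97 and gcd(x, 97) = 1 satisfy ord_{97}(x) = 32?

16

φ(97) = 97 − 1 = 96 = 2^5 · 3.
Since (Z/97Z)^× is cyclic of order 96, the number of elements of order d is φ(d) when d | 96 and 0 otherwise.
32 = 2^5 divides 96, and φ(32) = 16.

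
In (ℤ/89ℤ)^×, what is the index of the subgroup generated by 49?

The order of 49 must divide φ(89) = 89 − 1 = 88 = 2^3 · 11.
Divisors of 88: 1, 2, 4, 8, 11, 22, 44, 88.
Test each divisor d:
49^1 ≡ 49 (mod 89)
49^2 ≡ 87 (mod 89)
49^4 ≡ 4 (mod 89)
49^8 ≡ 16 (mod 89)
49^11 ≡ 34 (mod 89)
49^22 ≡ 88 (mod 89)
49^44 ≡ 1 (mod 89) ✓
So ord_89(49) = 44, hence |⟨49⟩| = 44.
[(Z/89Z)^× : ⟨49⟩] = 88/44 = 2.

2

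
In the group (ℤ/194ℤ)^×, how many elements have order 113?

0

φ(194) = φ(2)·φ(97) = 1·96 = 96 = 2^5 · 3.
(Z/194Z)^× is cyclic (|G| = 96); a cyclic group of order m has exactly φ(d) elements of each order d | m, and none otherwise.
Here 96 is not a multiple of 113, so there are no elements of order 113.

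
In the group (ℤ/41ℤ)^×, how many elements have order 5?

φ(41) = 41 − 1 = 40 = 2^3 · 5.
In a cyclic group of order 40, there are φ(d) elements of order d for each divisor d of 40, and zero for non-divisors.
5 | 40, and φ(5) = 5 − 1 = 4.

4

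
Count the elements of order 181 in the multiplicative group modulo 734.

φ(734) = φ(2)·φ(367) = 1·366 = 366 = 2 · 3 · 61.
(Z/734Z)^× is cyclic (|G| = 366); a cyclic group of order m has exactly φ(d) elements of each order d | m, and none otherwise.
Here 366 is not a multiple of 181, so there are no elements of order 181.

0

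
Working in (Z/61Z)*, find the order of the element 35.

60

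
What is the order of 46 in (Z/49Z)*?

ord(46) | φ(49) = φ(7^2) = 7·(7−1) = 42 = 2 · 3 · 7.
Divisors of 42: 1, 2, 3, 6, 7, 14, 21, 42.
Check 46^d mod 49 for each divisor in increasing order:
46^1 ≡ 46 (mod 49)
46^2 ≡ 9 (mod 49)
46^3 ≡ 22 (mod 49)
46^6 ≡ 43 (mod 49)
46^7 ≡ 18 (mod 49)
46^14 ≡ 30 (mod 49)
46^21 ≡ 1 (mod 49) ✓
Hence ord(46) = 21.

21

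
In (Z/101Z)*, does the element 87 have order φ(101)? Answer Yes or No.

No

φ(101) = 101 − 1 = 100 = 2^2 · 5^2.
Test 87^(100/q) mod 101 for each prime factor q of 100:
87^50 ≡ 1 (mod 101)  [q = 2: ≡ 1 ✗]
87^20 ≡ 1 (mod 101)  [q = 5: ≡ 1 ✗]
87^50 ≡ 1 shows ord(87) | 50, strictly less than φ(101); not a primitive root.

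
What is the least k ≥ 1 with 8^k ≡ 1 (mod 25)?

20

ord(8) | φ(25) = φ(5^2) = 5·(5−1) = 20 = 2^2 · 5.
Divisors of 20: 1, 2, 4, 5, 10, 20.
Test each divisor d:
8^1 ≡ 8 (mod 25)
8^2 ≡ 14 (mod 25)
8^4 ≡ 21 (mod 25)
8^5 ≡ 18 (mod 25)
8^10 ≡ 24 (mod 25)
8^20 ≡ 1 (mod 25) ✓
The smallest such exponent is 20, so the order of 8 is 20.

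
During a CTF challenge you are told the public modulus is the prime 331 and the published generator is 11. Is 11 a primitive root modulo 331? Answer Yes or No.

Yes

φ(331) = 331 − 1 = 330 = 2 · 3 · 5 · 11.
An element g generates (Z/331Z)^× iff g^(330/q) ≢ 1 (mod 331) for each prime q ∈ {2, 3, 5, 11}.
11^165 ≡ 330 (mod 331)  [q = 2: ≢ 1 ✓]
11^110 ≡ 31 (mod 331)  [q = 3: ≢ 1 ✓]
11^66 ≡ 124 (mod 331)  [q = 5: ≢ 1 ✓]
11^30 ≡ 180 (mod 331)  [q = 11: ≢ 1 ✓]
Every test exponent gives a nontrivial residue, hence 11 generates the full group.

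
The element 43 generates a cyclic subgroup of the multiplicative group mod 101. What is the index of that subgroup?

2

The order of 43 must divide φ(101) = 101 − 1 = 100 = 2^2 · 5^2.
Divisors of 100: 1, 2, 4, 5, 10, 20, 25, 50, 100.
Test each divisor d:
43^1 ≡ 43 (mod 101)
43^2 ≡ 31 (mod 101)
43^4 ≡ 52 (mod 101)
43^5 ≡ 14 (mod 101)
43^10 ≡ 95 (mod 101)
43^20 ≡ 36 (mod 101)
43^25 ≡ 100 (mod 101)
43^50 ≡ 1 (mod 101) ✓
Thus |⟨43⟩| = ord(43) = 50.
The index is φ(101) / ord(43) = 100 / 50 = 2.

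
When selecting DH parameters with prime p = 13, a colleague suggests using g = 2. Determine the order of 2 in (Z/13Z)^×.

Since 2 ∈ (Z/13Z)^×, its order divides φ(13) = 13 − 1 = 12 = 2^2 · 3.
Divisors of 12: 1, 2, 3, 4, 6, 12.
Test each divisor d:
2^1 ≡ 2
2^2 ≡ 4
2^3 ≡ 8
2^4 ≡ 3
2^6 ≡ 12
2^12 ≡ 1
The smallest such exponent is 12, so the order of 2 is 12.

12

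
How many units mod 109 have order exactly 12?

φ(109) = 109 − 1 = 108 = 2^2 · 3^3.
Since (Z/109Z)^× is cyclic of order 108, the number of elements of order d is φ(d) when d | 108 and 0 otherwise.
12 = 2^2 · 3 divides 108, and φ(12) = 4.

4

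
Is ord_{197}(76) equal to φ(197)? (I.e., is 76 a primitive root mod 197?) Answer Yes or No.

φ(197) = 197 − 1 = 196 = 2^2 · 7^2.
It suffices to check that the order of 76 is not a proper divisor of 196: compute 76^(196/q) for q ∈ {2, 7}.
76^98 ≡ 1 (mod 197)  [q = 2: ≡ 1 ✗]
76^28 ≡ 178 (mod 197)  [q = 7: ≢ 1 ✓]
Since 76^98 ≡ 1, the order of 76 divides 98 < 196, so 76 is not a primitive root.

No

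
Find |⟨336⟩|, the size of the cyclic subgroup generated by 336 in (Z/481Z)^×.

36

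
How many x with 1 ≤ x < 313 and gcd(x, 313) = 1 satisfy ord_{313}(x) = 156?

48

φ(313) = 313 − 1 = 312 = 2^3 · 3 · 13.
(Z/313Z)^× is cyclic (|G| = 312); a cyclic group of order m has exactly φ(d) elements of each order d | m, and none otherwise.
156 = 2^2 · 3 · 13 divides 312, and φ(156) = 48.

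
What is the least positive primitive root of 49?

3

φ(49) = φ(7^2) = 7·(7−1) = 42 = 2 · 3 · 7.
g is a primitive root iff g^(42/q) ≢ 1 (mod 49) for each prime q ∈ {2, 3, 7}.
g = 2: 2^21 ≡ 1 — hits 1, so not a primitive root.
g = 3: 3^21 ≡ 48; 3^14 ≡ 30; 3^6 ≡ 43 — none is 1, so 3 is a primitive root.
Hence the least primitive root of 49 is 3.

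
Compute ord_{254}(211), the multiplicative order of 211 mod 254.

Since 211 ∈ (Z/254Z)^×, its order divides φ(254) = φ(2)·φ(127) = 1·126 = 126 = 2 · 3^2 · 7.
Divisors of 126: 1, 2, 3, 6, 7, 9, 14, 18, 21, 42, 63, 126.
Check 211^d mod 254 for each divisor in increasing order:
211^1 ≡ 211 (mod 254)
211^2 ≡ 71 (mod 254)
211^3 ≡ 249 (mod 254)
211^6 ≡ 25 (mod 254)
211^7 ≡ 195 (mod 254)
211^9 ≡ 129 (mod 254)
211^14 ≡ 179 (mod 254)
211^18 ≡ 131 (mod 254)
211^21 ≡ 107 (mod 254)
211^42 ≡ 19 (mod 254)
211^63 ≡ 1 (mod 254) ✓
The smallest such exponent is 63, so the order of 211 is 63.

63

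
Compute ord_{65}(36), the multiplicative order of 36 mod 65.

The order of 36 must divide φ(65) = φ(5·13) = (5−1)·(13−1) = 4·12 = 48 = 2^4 · 3.
Divisors of 48: 1, 2, 3, 4, 6, 8, 12, 16, 24, 48.
Evaluate successive powers at the divisors of 48:
36^1 ≡ 36 (mod 65)
36^2 ≡ 61 (mod 65)
36^3 ≡ 51 (mod 65)
36^4 ≡ 16 (mod 65)
36^6 ≡ 1 (mod 65) ✓
Therefore the multiplicative order of 36 modulo 65 is 6.

6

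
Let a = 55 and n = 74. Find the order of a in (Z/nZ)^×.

36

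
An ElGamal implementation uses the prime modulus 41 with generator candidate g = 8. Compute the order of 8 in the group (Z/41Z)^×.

20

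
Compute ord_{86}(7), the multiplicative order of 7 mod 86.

Since 7 ∈ (Z/86Z)^×, its order divides φ(86) = φ(2)·φ(43) = 1·42 = 42 = 2 · 3 · 7.
Divisors of 42: 1, 2, 3, 6, 7, 14, 21, 42.
Compute 7^d (mod 86) for the divisors d until we hit 1:
7^1 ≡ 7 (mod 86)
7^2 ≡ 49 (mod 86)
7^3 ≡ 85 (mod 86)
7^6 ≡ 1 (mod 86) ✓
So ord_86(7) = 6.

6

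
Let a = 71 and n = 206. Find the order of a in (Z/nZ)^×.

By Lagrange's theorem, ord_206(71) divides φ(206) = φ(2)·φ(103) = 1·102 = 102 = 2 · 3 · 17.
Divisors of 102: 1, 2, 3, 6, 17, 34, 51, 102.
Evaluate successive powers at the divisors of 102:
71^1 ≡ 71 (mod 206)
71^2 ≡ 97 (mod 206)
71^3 ≡ 89 (mod 206)
71^6 ≡ 93 (mod 206)
71^17 ≡ 57 (mod 206)
71^34 ≡ 159 (mod 206)
71^51 ≡ 205 (mod 206)
71^102 ≡ 1 (mod 206) ✓
The smallest such exponent is 102, so the order of 71 is 102.

102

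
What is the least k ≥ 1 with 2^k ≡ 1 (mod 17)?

The order of 2 must divide φ(17) = 17 − 1 = 16 = 2^4.
Divisors of 16: 1, 2, 4, 8, 16.
Evaluate successive powers at the divisors of 16:
2^1 ≡ 2 (mod 17)
2^2 ≡ 4 (mod 17)
2^4 ≡ 16 (mod 17)
2^8 ≡ 1 (mod 17) ✓
Therefore the multiplicative order of 2 modulo 17 is 8.

8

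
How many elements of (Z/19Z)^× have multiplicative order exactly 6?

2

φ(19) = 19 − 1 = 18 = 2 · 3^2.
Since (Z/19Z)^× is cyclic of order 18, the number of elements of order d is φ(d) when d | 18 and 0 otherwise.
6 = 2 · 3 divides 18, and φ(6) = 2.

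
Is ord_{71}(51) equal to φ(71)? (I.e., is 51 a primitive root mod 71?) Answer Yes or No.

No

φ(71) = 71 − 1 = 70 = 2 · 5 · 7.
51 is a primitive root mod 71 iff 51^(φ(71)/q) ≢ 1 for every prime q | φ(71), i.e. q ∈ {2, 5, 7}.
51^35 ≡ 70 (mod 71)  [q = 2: ≢ 1 ✓]
51^14 ≡ 1 (mod 71)  [q = 5: ≡ 1 ✗]
51^10 ≡ 48 (mod 71)  [q = 7: ≢ 1 ✓]
51^14 ≡ 1 shows ord(51) | 14, strictly less than φ(71); not a primitive root.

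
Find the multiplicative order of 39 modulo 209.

By Lagrange's theorem, ord_209(39) divides φ(209) = φ(11·19) = (11−1)·(19−1) = 10·18 = 180 = 2^2 · 3^2 · 5.
Divisors of 180: 1, 2, 3, 4, 5, 6, 9, 10, 12, 15, 18, 20, 30, 36, 45, 60, 90, 180.
Test each divisor d:
39^1 ≡ 39
39^2 ≡ 58
39^3 ≡ 172
39^4 ≡ 20
39^5 ≡ 153
39^6 ≡ 115
39^9 ≡ 134
39^10 ≡ 1
Hence ord(39) = 10.

10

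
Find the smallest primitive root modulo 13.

φ(13) = 13 − 1 = 12 = 2^2 · 3.
Test candidates g = 2, 3, … against the prime factors q ∈ {2, 3} of φ(13): g is a generator iff g^(12/q) ≢ 1 for every such q.
g = 2: 2^6 ≡ 12; 2^4 ≡ 3 — none is 1, so 2 is a primitive root.
Hence the least primitive root of 13 is 2.

2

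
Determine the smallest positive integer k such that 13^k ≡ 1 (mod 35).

By Lagrange's theorem, ord_35(13) divides φ(35) = φ(5·7) = (5−1)·(7−1) = 4·6 = 24 = 2^3 · 3.
Divisors of 24: 1, 2, 3, 4, 6, 8, 12, 24.
Compute 13^d (mod 35) for the divisors d until we hit 1:
13^1 ≡ 13
13^2 ≡ 29
13^3 ≡ 27
13^4 ≡ 1
The smallest such exponent is 4, so the order of 13 is 4.

4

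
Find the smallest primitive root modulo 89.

3

φ(89) = 89 − 1 = 88 = 2^3 · 11.
Test candidates g = 2, 3, … against the prime factors q ∈ {2, 11} of φ(89): g is a generator iff g^(88/q) ≢ 1 for every such q.
g = 2: 2^44 ≡ 1 — hits 1, so not a primitive root.
g = 3: 3^44 ≡ 88; 3^8 ≡ 64 — none is 1, so 3 is a primitive root.
The smallest primitive root modulo 89 is 3.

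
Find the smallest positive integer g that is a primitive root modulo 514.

3

φ(514) = φ(2)·φ(257) = 1·256 = 256 = 2^8.
g is a primitive root iff g^(256/q) ≢ 1 (mod 514) for each prime q ∈ {2}.
g = 2: gcd(2, 514) = 2 > 1, not a unit — skip.
g = 3: 3^128 ≡ 513 — none is 1, so 3 is a primitive root.
The smallest primitive root modulo 514 is 3.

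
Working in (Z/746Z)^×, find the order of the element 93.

Since 93 ∈ (Z/746Z)^×, its order divides φ(746) = φ(2)·φ(373) = 1·372 = 372 = 2^2 · 3 · 31.
Divisors of 372: 1, 2, 3, 4, 6, 12, 31, 62, 93, 124, 186, 372.
Test each divisor d:
93^1 ≡ 93 (mod 746)
93^2 ≡ 443 (mod 746)
93^3 ≡ 169 (mod 746)
93^4 ≡ 51 (mod 746)
93^6 ≡ 213 (mod 746)
93^12 ≡ 609 (mod 746)
93^31 ≡ 657 (mod 746)
93^62 ≡ 461 (mod 746)
93^93 ≡ 1 (mod 746) ✓
The smallest such exponent is 93, so the order of 93 is 93.

93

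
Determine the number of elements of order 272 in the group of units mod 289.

φ(289) = φ(17^2) = 17·(17−1) = 272 = 2^4 · 17.
Since (Z/289Z)^× is cyclic of order 272, the number of elements of order d is φ(d) when d | 272 and 0 otherwise.
272 = 2^4 · 17 divides 272, and φ(272) = 128.

128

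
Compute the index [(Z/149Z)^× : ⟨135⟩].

1

Since 135 ∈ (Z/149Z)^×, its order divides φ(149) = 149 − 1 = 148 = 2^2 · 37.
Divisors of 148: 1, 2, 4, 37, 74, 148.
Compute 135^d (mod 149) for the divisors d until we hit 1:
135^1 ≡ 135 (mod 149)
135^2 ≡ 47 (mod 149)
135^4 ≡ 123 (mod 149)
135^37 ≡ 105 (mod 149)
135^74 ≡ 148 (mod 149)
135^148 ≡ 1 (mod 149) ✓
So ord_149(135) = 148, hence |⟨135⟩| = 148.
The index is φ(149) / ord(135) = 148 / 148 = 1.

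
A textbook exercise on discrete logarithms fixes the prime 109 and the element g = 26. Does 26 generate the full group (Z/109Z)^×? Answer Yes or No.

No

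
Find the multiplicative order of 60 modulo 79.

78

Since 60 ∈ (Z/79Z)^×, its order divides φ(79) = 79 − 1 = 78 = 2 · 3 · 13.
Divisors of 78: 1, 2, 3, 6, 13, 26, 39, 78.
Evaluate successive powers at the divisors of 78:
60^1 ≡ 60 (mod 79)
60^2 ≡ 45 (mod 79)
60^3 ≡ 14 (mod 79)
60^6 ≡ 38 (mod 79)
60^13 ≡ 56 (mod 79)
60^26 ≡ 55 (mod 79)
60^39 ≡ 78 (mod 79)
60^78 ≡ 1 (mod 79) ✓
So ord_79(60) = 78.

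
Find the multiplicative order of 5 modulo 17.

16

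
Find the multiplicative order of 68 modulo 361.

3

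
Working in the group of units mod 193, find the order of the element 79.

ord(79) | φ(193) = 193 − 1 = 192 = 2^6 · 3.
Divisors of 192: 1, 2, 3, 4, 6, 8, 12, 16, 24, 32, 48, 64, 96, 192.
Compute 79^d (mod 193) for the divisors d until we hit 1:
79^1 ≡ 79 (mod 193)
79^2 ≡ 65 (mod 193)
79^3 ≡ 117 (mod 193)
79^4 ≡ 172 (mod 193)
79^6 ≡ 179 (mod 193)
79^8 ≡ 55 (mod 193)
79^12 ≡ 3 (mod 193)
79^16 ≡ 130 (mod 193)
79^24 ≡ 9 (mod 193)
79^32 ≡ 109 (mod 193)
79^48 ≡ 81 (mod 193)
79^64 ≡ 108 (mod 193)
79^96 ≡ 192 (mod 193)
79^192 ≡ 1 (mod 193) ✓
Hence ord(79) = 192.

192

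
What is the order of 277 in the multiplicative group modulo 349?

The order of 277 must divide φ(349) = 349 − 1 = 348 = 2^2 · 3 · 29.
Divisors of 348: 1, 2, 3, 4, 6, 12, 29, 58, 87, 116, 174, 348.
Compute 277^d (mod 349) for the divisors d until we hit 1:
277^1 ≡ 277 (mod 349)
277^2 ≡ 298 (mod 349)
277^3 ≡ 182 (mod 349)
277^4 ≡ 158 (mod 349)
277^6 ≡ 318 (mod 349)
277^12 ≡ 263 (mod 349)
277^29 ≡ 24 (mod 349)
277^58 ≡ 227 (mod 349)
277^87 ≡ 213 (mod 349)
277^116 ≡ 226 (mod 349)
277^174 ≡ 348 (mod 349)
277^348 ≡ 1 (mod 349) ✓
Therefore the multiplicative order of 277 modulo 349 is 348.

348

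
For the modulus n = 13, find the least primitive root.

φ(13) = 13 − 1 = 12 = 2^2 · 3.
g is a primitive root iff g^(12/q) ≢ 1 (mod 13) for each prime q ∈ {2, 3}.
g = 2: 2^6 ≡ 12; 2^4 ≡ 3 — none is 1, so 2 is a primitive root.
Hence the least primitive root of 13 is 2.

2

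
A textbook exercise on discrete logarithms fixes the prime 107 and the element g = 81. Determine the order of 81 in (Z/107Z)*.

The order of 81 must divide φ(107) = 107 − 1 = 106 = 2 · 53.
Divisors of 106: 1, 2, 53, 106.
Check 81^d mod 107 for each divisor in increasing order:
81^1 ≡ 81 (mod 107)
81^2 ≡ 34 (mod 107)
81^53 ≡ 1 (mod 107) ✓
Hence ord(81) = 53.

53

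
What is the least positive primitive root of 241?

7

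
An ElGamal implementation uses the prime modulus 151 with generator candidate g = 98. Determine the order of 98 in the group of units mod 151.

25

By Lagrange's theorem, ord_151(98) divides φ(151) = 151 − 1 = 150 = 2 · 3 · 5^2.
Divisors of 150: 1, 2, 3, 5, 6, 10, 15, 25, 30, 50, 75, 150.
Check 98^d mod 151 for each divisor in increasing order:
98^1 ≡ 98
98^2 ≡ 91
98^3 ≡ 9
98^5 ≡ 64
98^6 ≡ 81
98^10 ≡ 19
98^15 ≡ 8
98^25 ≡ 1
The smallest such exponent is 25, so the order of 98 is 25.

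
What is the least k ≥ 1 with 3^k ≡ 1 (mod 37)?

Since 3 ∈ (Z/37Z)^×, its order divides φ(37) = 37 − 1 = 36 = 2^2 · 3^2.
Divisors of 36: 1, 2, 3, 4, 6, 9, 12, 18, 36.
Check 3^d mod 37 for each divisor in increasing order:
3^1 ≡ 3 (mod 37)
3^2 ≡ 9 (mod 37)
3^3 ≡ 27 (mod 37)
3^4 ≡ 7 (mod 37)
3^6 ≡ 26 (mod 37)
3^9 ≡ 36 (mod 37)
3^12 ≡ 10 (mod 37)
3^18 ≡ 1 (mod 37) ✓
Therefore the multiplicative order of 3 modulo 37 is 18.

18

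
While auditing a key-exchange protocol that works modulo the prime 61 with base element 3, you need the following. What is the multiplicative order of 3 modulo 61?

10

The order of 3 must divide φ(61) = 61 − 1 = 60 = 2^2 · 3 · 5.
Divisors of 60: 1, 2, 3, 4, 5, 6, 10, 12, 15, 20, 30, 60.
Compute 3^d (mod 61) for the divisors d until we hit 1:
3^1 ≡ 3 (mod 61)
3^2 ≡ 9 (mod 61)
3^3 ≡ 27 (mod 61)
3^4 ≡ 20 (mod 61)
3^5 ≡ 60 (mod 61)
3^6 ≡ 58 (mod 61)
3^10 ≡ 1 (mod 61) ✓
The smallest such exponent is 10, so the order of 3 is 10.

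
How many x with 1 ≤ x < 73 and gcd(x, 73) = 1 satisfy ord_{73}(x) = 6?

φ(73) = 73 − 1 = 72 = 2^3 · 3^2.
(Z/73Z)^× is cyclic (|G| = 72); a cyclic group of order m has exactly φ(d) elements of each order d | m, and none otherwise.
6 = 2 · 3 divides 72, and φ(6) = 2.

2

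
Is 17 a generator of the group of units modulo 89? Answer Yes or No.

φ(89) = 89 − 1 = 88 = 2^3 · 11.
An element g generates (Z/89Z)^× iff g^(88/q) ≢ 1 (mod 89) for each prime q ∈ {2, 11}.
17^44 ≡ 1 (mod 89)  [q = 2: ≡ 1 ✗]
17^8 ≡ 8 (mod 89)  [q = 11: ≢ 1 ✓]
17^44 ≡ 1 shows ord(17) | 44, strictly less than φ(89); not a primitive root.

No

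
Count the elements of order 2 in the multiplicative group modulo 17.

φ(17) = 17 − 1 = 16 = 2^4.
(Z/17Z)^× is cyclic (|G| = 16); a cyclic group of order m has exactly φ(d) elements of each order d | m, and none otherwise.
2 | 16, and φ(2) = 2 − 1 = 1.

1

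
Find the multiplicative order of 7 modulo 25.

The order of 7 must divide φ(25) = φ(5^2) = 5·(5−1) = 20 = 2^2 · 5.
Divisors of 20: 1, 2, 4, 5, 10, 20.
Compute 7^d (mod 25) for the divisors d until we hit 1:
7^1 ≡ 7
7^2 ≡ 24
7^4 ≡ 1
So ord_25(7) = 4.

4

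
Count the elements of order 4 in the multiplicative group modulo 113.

2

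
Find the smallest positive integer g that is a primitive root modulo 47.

5

φ(47) = 47 − 1 = 46 = 2 · 23.
Test candidates g = 2, 3, … against the prime factors q ∈ {2, 23} of φ(47): g is a generator iff g^(46/q) ≢ 1 for every such q.
g = 2: 2^23 ≡ 1 — hits 1, so not a primitive root.
g = 3: 3^23 ≡ 1 — hits 1, so not a primitive root.
g = 4: 4^23 ≡ 1 — hits 1, so not a primitive root.
g = 5: 5^23 ≡ 46; 5^2 ≡ 25 — none is 1, so 5 is a primitive root.
So 5 is the smallest generator of (Z/47Z)^×.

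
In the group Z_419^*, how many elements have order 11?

10

φ(419) = 419 − 1 = 418 = 2 · 11 · 19.
(Z/419Z)^× is cyclic (|G| = 418); a cyclic group of order m has exactly φ(d) elements of each order d | m, and none otherwise.
11 | 418, and φ(11) = 11 − 1 = 10.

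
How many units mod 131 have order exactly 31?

φ(131) = 131 − 1 = 130 = 2 · 5 · 13.
Since (Z/131Z)^× is cyclic of order 130, the number of elements of order d is φ(d) when d | 130 and 0 otherwise.
Since 31 ∤ 130, the count is 0.

0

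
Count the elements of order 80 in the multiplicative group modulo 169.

0

φ(169) = φ(13^2) = 13·(13−1) = 156 = 2^2 · 3 · 13.
Since (Z/169Z)^× is cyclic of order 156, the number of elements of order d is φ(d) when d | 156 and 0 otherwise.
Here 156 is not a multiple of 80, so there are no elements of order 80.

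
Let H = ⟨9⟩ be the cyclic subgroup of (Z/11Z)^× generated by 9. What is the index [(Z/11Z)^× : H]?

2

The order of 9 must divide φ(11) = 11 − 1 = 10 = 2 · 5.
Divisors of 10: 1, 2, 5, 10.
Check 9^d mod 11 for each divisor in increasing order:
9^1 ≡ 9 (mod 11)
9^2 ≡ 4 (mod 11)
9^5 ≡ 1 (mod 11) ✓
The order of 9 is 5, so the subgroup it generates has 5 elements.
Index = |(Z/11Z)^×| / |⟨9⟩| = 10 / 5 = 2.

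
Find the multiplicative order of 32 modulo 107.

The order of 32 must divide φ(107) = 107 − 1 = 106 = 2 · 53.
Divisors of 106: 1, 2, 53, 106.
Test each divisor d:
32^1 ≡ 32 (mod 107)
32^2 ≡ 61 (mod 107)
32^53 ≡ 106 (mod 107)
32^106 ≡ 1 (mod 107) ✓
The smallest such exponent is 106, so the order of 32 is 106.

106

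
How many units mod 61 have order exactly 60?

φ(61) = 61 − 1 = 60 = 2^2 · 3 · 5.
(Z/61Z)^× is cyclic (|G| = 60); a cyclic group of order m has exactly φ(d) elements of each order d | m, and none otherwise.
60 = 2^2 · 3 · 5 divides 60, and φ(60) = 16.

16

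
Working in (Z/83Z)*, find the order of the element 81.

41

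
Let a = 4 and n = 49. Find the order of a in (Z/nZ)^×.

21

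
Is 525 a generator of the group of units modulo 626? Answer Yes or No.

Yes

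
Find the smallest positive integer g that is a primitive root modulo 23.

5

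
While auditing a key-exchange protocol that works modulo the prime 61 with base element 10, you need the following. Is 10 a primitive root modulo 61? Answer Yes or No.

Yes

φ(61) = 61 − 1 = 60 = 2^2 · 3 · 5.
It suffices to check that the order of 10 is not a proper divisor of 60: compute 10^(60/q) for q ∈ {2, 3, 5}.
10^30 ≡ 60 (mod 61)  [q = 2: ≢ 1 ✓]
10^20 ≡ 13 (mod 61)  [q = 3: ≢ 1 ✓]
10^12 ≡ 58 (mod 61)  [q = 5: ≢ 1 ✓]
None equal 1, so ord_61(10) = 60: 10 is a primitive root.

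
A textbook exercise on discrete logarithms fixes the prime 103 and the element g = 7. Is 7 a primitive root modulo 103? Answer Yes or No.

No

φ(103) = 103 − 1 = 102 = 2 · 3 · 17.
An element g generates (Z/103Z)^× iff g^(102/q) ≢ 1 (mod 103) for each prime q ∈ {2, 3, 17}.
7^51 ≡ 1 (mod 103)  [q = 2: ≡ 1 ✗]
7^34 ≡ 56 (mod 103)  [q = 3: ≢ 1 ✓]
7^6 ≡ 23 (mod 103)  [q = 17: ≢ 1 ✓]
Since 7^51 ≡ 1, the order of 7 divides 51 < 102, so 7 is not a primitive root.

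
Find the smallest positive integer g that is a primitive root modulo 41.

φ(41) = 41 − 1 = 40 = 2^3 · 5.
Test candidates g = 2, 3, … against the prime factors q ∈ {2, 5} of φ(41): g is a generator iff g^(40/q) ≢ 1 for every such q.
g = 2: 2^20 ≡ 1 — hits 1, so not a primitive root.
g = 3: 3^20 ≡ 40; 3^8 ≡ 1 — hits 1, so not a primitive root.
g = 4: 4^20 ≡ 1 — hits 1, so not a primitive root.
g = 5: 5^20 ≡ 1 — hits 1, so not a primitive root.
g = 6: 6^20 ≡ 40; 6^8 ≡ 10 — none is 1, so 6 is a primitive root.
So 6 is the smallest generator of (Z/41Z)^×.

6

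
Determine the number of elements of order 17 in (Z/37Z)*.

φ(37) = 37 − 1 = 36 = 2^2 · 3^2.
(Z/37Z)^× is cyclic (|G| = 36); a cyclic group of order m has exactly φ(d) elements of each order d | m, and none otherwise.
17 does not divide 36, so no element of (Z/37Z)^× has order 17.

0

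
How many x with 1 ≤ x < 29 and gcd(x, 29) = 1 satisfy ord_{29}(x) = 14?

6

φ(29) = 29 − 1 = 28 = 2^2 · 7.
Since (Z/29Z)^× is cyclic of order 28, the number of elements of order d is φ(d) when d | 28 and 0 otherwise.
14 = 2 · 7 divides 28, and φ(14) = 6.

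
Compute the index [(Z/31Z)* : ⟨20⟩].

2

By Lagrange's theorem, ord_31(20) divides φ(31) = 31 − 1 = 30 = 2 · 3 · 5.
Divisors of 30: 1, 2, 3, 5, 6, 10, 15, 30.
Check 20^d mod 31 for each divisor in increasing order:
20^1 ≡ 20 (mod 31)
20^2 ≡ 28 (mod 31)
20^3 ≡ 2 (mod 31)
20^5 ≡ 25 (mod 31)
20^6 ≡ 4 (mod 31)
20^10 ≡ 5 (mod 31)
20^15 ≡ 1 (mod 31) ✓
The order of 20 is 15, so the subgroup it generates has 15 elements.
Index = |(Z/31Z)^×| / |⟨20⟩| = 30 / 15 = 2.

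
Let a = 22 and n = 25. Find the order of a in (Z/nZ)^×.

ord(22) | φ(25) = φ(5^2) = 5·(5−1) = 20 = 2^2 · 5.
Divisors of 20: 1, 2, 4, 5, 10, 20.
Test each divisor d:
22^1 ≡ 22
22^2 ≡ 9
22^4 ≡ 6
22^5 ≡ 7
22^10 ≡ 24
22^20 ≡ 1
Therefore the multiplicative order of 22 modulo 25 is 20.

20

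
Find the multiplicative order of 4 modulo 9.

3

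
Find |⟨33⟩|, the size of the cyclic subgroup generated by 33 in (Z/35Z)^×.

By Lagrange's theorem, ord_35(33) divides φ(35) = φ(5·7) = (5−1)·(7−1) = 4·6 = 24 = 2^3 · 3.
Divisors of 24: 1, 2, 3, 4, 6, 8, 12, 24.
Check 33^d mod 35 for each divisor in increasing order:
33^1 ≡ 33
33^2 ≡ 4
33^3 ≡ 27
33^4 ≡ 16
33^6 ≡ 29
33^8 ≡ 11
33^12 ≡ 1
Hence ord(33) = 12.

12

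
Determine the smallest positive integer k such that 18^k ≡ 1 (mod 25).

4

Since 18 ∈ (Z/25Z)^×, its order divides φ(25) = φ(5^2) = 5·(5−1) = 20 = 2^2 · 5.
Divisors of 20: 1, 2, 4, 5, 10, 20.
Test each divisor d:
18^1 ≡ 18 (mod 25)
18^2 ≡ 24 (mod 25)
18^4 ≡ 1 (mod 25) ✓
So ord_25(18) = 4.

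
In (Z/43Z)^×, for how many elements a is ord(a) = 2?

1

φ(43) = 43 − 1 = 42 = 2 · 3 · 7.
Since (Z/43Z)^× is cyclic of order 42, the number of elements of order d is φ(d) when d | 42 and 0 otherwise.
2 | 42, and φ(2) = 2 − 1 = 1.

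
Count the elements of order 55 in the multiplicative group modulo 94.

0

φ(94) = φ(2)·φ(47) = 1·46 = 46 = 2 · 23.
Since (Z/94Z)^× is cyclic of order 46, the number of elements of order d is φ(d) when d | 46 and 0 otherwise.
Here 46 is not a multiple of 55, so there are no elements of order 55.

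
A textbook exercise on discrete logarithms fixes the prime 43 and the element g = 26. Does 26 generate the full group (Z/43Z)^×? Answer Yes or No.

φ(43) = 43 − 1 = 42 = 2 · 3 · 7.
It suffices to check that the order of 26 is not a proper divisor of 42: compute 26^(42/q) for q ∈ {2, 3, 7}.
26^21 ≡ 42 (mod 43)  [q = 2: ≢ 1 ✓]
26^14 ≡ 6 (mod 43)  [q = 3: ≢ 1 ✓]
26^6 ≡ 35 (mod 43)  [q = 7: ≢ 1 ✓]
All checks pass, so 26 has order 42 and is a primitive root modulo 43.

Yes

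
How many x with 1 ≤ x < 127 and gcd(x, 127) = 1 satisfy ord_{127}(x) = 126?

36

φ(127) = 127 − 1 = 126 = 2 · 3^2 · 7.
(Z/127Z)^× is cyclic (|G| = 126); a cyclic group of order m has exactly φ(d) elements of each order d | m, and none otherwise.
126 = 2 · 3^2 · 7 divides 126, and φ(126) = 36.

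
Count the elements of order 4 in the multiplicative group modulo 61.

φ(61) = 61 − 1 = 60 = 2^2 · 3 · 5.
Since (Z/61Z)^× is cyclic of order 60, the number of elements of order d is φ(d) when d | 60 and 0 otherwise.
4 = 2^2 divides 60, and φ(4) = 2.

2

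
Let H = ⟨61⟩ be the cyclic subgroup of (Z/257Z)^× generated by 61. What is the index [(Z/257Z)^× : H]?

2

The order of 61 must divide φ(257) = 257 − 1 = 256 = 2^8.
Divisors of 256: 1, 2, 4, 8, 16, 32, 64, 128, 256.
Test each divisor d:
61^1 ≡ 61 (mod 257)
61^2 ≡ 123 (mod 257)
61^4 ≡ 223 (mod 257)
61^8 ≡ 128 (mod 257)
61^16 ≡ 193 (mod 257)
61^32 ≡ 241 (mod 257)
61^64 ≡ 256 (mod 257)
61^128 ≡ 1 (mod 257) ✓
The order of 61 is 128, so the subgroup it generates has 128 elements.
The index is φ(257) / ord(61) = 256 / 128 = 2.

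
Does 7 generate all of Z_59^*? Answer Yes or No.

No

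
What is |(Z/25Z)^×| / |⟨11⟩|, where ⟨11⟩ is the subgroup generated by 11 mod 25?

4

ord(11) | φ(25) = φ(5^2) = 5·(5−1) = 20 = 2^2 · 5.
Divisors of 20: 1, 2, 4, 5, 10, 20.
Compute 11^d (mod 25) for the divisors d until we hit 1:
11^1 ≡ 11 (mod 25)
11^2 ≡ 21 (mod 25)
11^4 ≡ 16 (mod 25)
11^5 ≡ 1 (mod 25) ✓
So ord_25(11) = 5, hence |⟨11⟩| = 5.
The index is φ(25) / ord(11) = 20 / 5 = 4.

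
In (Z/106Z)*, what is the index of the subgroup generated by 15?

4

The order of 15 must divide φ(106) = φ(2)·φ(53) = 1·52 = 52 = 2^2 · 13.
Divisors of 52: 1, 2, 4, 13, 26, 52.
Test each divisor d:
15^1 ≡ 15 (mod 106)
15^2 ≡ 13 (mod 106)
15^4 ≡ 63 (mod 106)
15^13 ≡ 1 (mod 106) ✓
The order of 15 is 13, so the subgroup it generates has 13 elements.
Index = |(Z/106Z)^×| / |⟨15⟩| = 52 / 13 = 4.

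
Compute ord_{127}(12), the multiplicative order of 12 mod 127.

126

ord(12) | φ(127) = 127 − 1 = 126 = 2 · 3^2 · 7.
Divisors of 126: 1, 2, 3, 6, 7, 9, 14, 18, 21, 42, 63, 126.
Evaluate successive powers at the divisors of 126:
12^1 ≡ 12 (mod 127)
12^2 ≡ 17 (mod 127)
12^3 ≡ 77 (mod 127)
12^6 ≡ 87 (mod 127)
12^7 ≡ 28 (mod 127)
12^9 ≡ 95 (mod 127)
12^14 ≡ 22 (mod 127)
12^18 ≡ 8 (mod 127)
12^21 ≡ 108 (mod 127)
12^42 ≡ 107 (mod 127)
12^63 ≡ 126 (mod 127)
12^126 ≡ 1 (mod 127) ✓
Hence ord(12) = 126.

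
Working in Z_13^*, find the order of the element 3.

3

The order of 3 must divide φ(13) = 13 − 1 = 12 = 2^2 · 3.
Divisors of 12: 1, 2, 3, 4, 6, 12.
Test each divisor d:
3^1 ≡ 3 (mod 13)
3^2 ≡ 9 (mod 13)
3^3 ≡ 1 (mod 13) ✓
So ord_13(3) = 3.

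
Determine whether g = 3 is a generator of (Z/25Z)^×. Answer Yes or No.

φ(25) = φ(5^2) = 5·(5−1) = 20 = 2^2 · 5.
Test 3^(20/q) mod 25 for each prime factor q of 20:
3^10 ≡ 24 (mod 25)  [q = 2: ≢ 1 ✓]
3^4 ≡ 6 (mod 25)  [q = 5: ≢ 1 ✓]
None equal 1, so ord_25(3) = 20: 3 is a primitive root.

Yes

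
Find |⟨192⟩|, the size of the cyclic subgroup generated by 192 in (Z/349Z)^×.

87

The order of 192 must divide φ(349) = 349 − 1 = 348 = 2^2 · 3 · 29.
Divisors of 348: 1, 2, 3, 4, 6, 12, 29, 58, 87, 116, 174, 348.
Test each divisor d:
192^1 ≡ 192
192^2 ≡ 219
192^3 ≡ 168
192^4 ≡ 148
192^6 ≡ 304
192^12 ≡ 280
192^29 ≡ 122
192^58 ≡ 226
192^87 ≡ 1
Hence ord(192) = 87.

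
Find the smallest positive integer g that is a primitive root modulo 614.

φ(614) = φ(2)·φ(307) = 1·306 = 306 = 2 · 3^2 · 17.
Test candidates g = 2, 3, … against the prime factors q ∈ {2, 3, 17} of φ(614): g is a generator iff g^(306/q) ≢ 1 for every such q.
g = 2: gcd(2, 614) = 2 > 1, not a unit — skip.
g = 3: 3^153 ≡ 613; 3^102 ≡ 1 — hits 1, so not a primitive root.
g = 4: gcd(4, 614) = 2 > 1, not a unit — skip.
g = 5: 5^153 ≡ 613; 5^102 ≡ 289; 5^18 ≡ 81 — none is 1, so 5 is a primitive root.
Hence the least primitive root of 614 is 5.

5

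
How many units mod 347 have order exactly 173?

φ(347) = 347 − 1 = 346 = 2 · 173.
(Z/347Z)^× is cyclic (|G| = 346); a cyclic group of order m has exactly φ(d) elements of each order d | m, and none otherwise.
173 | 346, and φ(173) = 173 − 1 = 172.

172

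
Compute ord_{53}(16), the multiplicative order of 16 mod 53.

Since 16 ∈ (Z/53Z)^×, its order divides φ(53) = 53 − 1 = 52 = 2^2 · 13.
Divisors of 52: 1, 2, 4, 13, 26, 52.
Test each divisor d:
16^1 ≡ 16
16^2 ≡ 44
16^4 ≡ 28
16^13 ≡ 1
So ord_53(16) = 13.

13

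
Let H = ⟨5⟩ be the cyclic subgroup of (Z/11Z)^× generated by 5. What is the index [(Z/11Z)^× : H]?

Since 5 ∈ (Z/11Z)^×, its order divides φ(11) = 11 − 1 = 10 = 2 · 5.
Divisors of 10: 1, 2, 5, 10.
Test each divisor d:
5^1 ≡ 5 (mod 11)
5^2 ≡ 3 (mod 11)
5^5 ≡ 1 (mod 11) ✓
Thus |⟨5⟩| = ord(5) = 5.
Index = |(Z/11Z)^×| / |⟨5⟩| = 10 / 5 = 2.

2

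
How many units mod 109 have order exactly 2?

1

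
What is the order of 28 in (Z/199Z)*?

Since 28 ∈ (Z/199Z)^×, its order divides φ(199) = 199 − 1 = 198 = 2 · 3^2 · 11.
Divisors of 198: 1, 2, 3, 6, 9, 11, 18, 22, 33, 66, 99, 198.
Compute 28^d (mod 199) for the divisors d until we hit 1:
28^1 ≡ 28 (mod 199)
28^2 ≡ 187 (mod 199)
28^3 ≡ 62 (mod 199)
28^6 ≡ 63 (mod 199)
28^9 ≡ 125 (mod 199)
28^11 ≡ 92 (mod 199)
28^18 ≡ 103 (mod 199)
28^22 ≡ 106 (mod 199)
28^33 ≡ 1 (mod 199) ✓
So ord_199(28) = 33.

33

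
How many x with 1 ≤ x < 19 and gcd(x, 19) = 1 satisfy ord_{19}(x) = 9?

6

φ(19) = 19 − 1 = 18 = 2 · 3^2.
Since (Z/19Z)^× is cyclic of order 18, the number of elements of order d is φ(d) when d | 18 and 0 otherwise.
9 = 3^2 divides 18, and φ(9) = 6.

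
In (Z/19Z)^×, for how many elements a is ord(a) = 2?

1

φ(19) = 19 − 1 = 18 = 2 · 3^2.
Since (Z/19Z)^× is cyclic of order 18, the number of elements of order d is φ(d) when d | 18 and 0 otherwise.
2 | 18, and φ(2) = 2 − 1 = 1.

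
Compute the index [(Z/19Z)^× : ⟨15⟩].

The order of 15 must divide φ(19) = 19 − 1 = 18 = 2 · 3^2.
Divisors of 18: 1, 2, 3, 6, 9, 18.
Evaluate successive powers at the divisors of 18:
15^1 ≡ 15 (mod 19)
15^2 ≡ 16 (mod 19)
15^3 ≡ 12 (mod 19)
15^6 ≡ 11 (mod 19)
15^9 ≡ 18 (mod 19)
15^18 ≡ 1 (mod 19) ✓
Thus |⟨15⟩| = ord(15) = 18.
[(Z/19Z)^× : ⟨15⟩] = 18/18 = 1.

1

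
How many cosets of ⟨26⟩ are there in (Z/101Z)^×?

By Lagrange's theorem, ord_101(26) divides φ(101) = 101 − 1 = 100 = 2^2 · 5^2.
Divisors of 100: 1, 2, 4, 5, 10, 20, 25, 50, 100.
Evaluate successive powers at the divisors of 100:
26^1 ≡ 26
26^2 ≡ 70
26^4 ≡ 52
26^5 ≡ 39
26^10 ≡ 6
26^20 ≡ 36
26^25 ≡ 91
26^50 ≡ 100
26^100 ≡ 1
Thus |⟨26⟩| = ord(26) = 100.
Index = |(Z/101Z)^×| / |⟨26⟩| = 100 / 100 = 1.

1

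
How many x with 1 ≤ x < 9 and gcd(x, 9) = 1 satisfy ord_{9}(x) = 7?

φ(9) = φ(3^2) = 3·(3−1) = 6 = 2 · 3.
(Z/9Z)^× is cyclic (|G| = 6); a cyclic group of order m has exactly φ(d) elements of each order d | m, and none otherwise.
Here 6 is not a multiple of 7, so there are no elements of order 7.

0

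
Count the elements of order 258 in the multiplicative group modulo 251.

0

φ(251) = 251 − 1 = 250 = 2 · 5^3.
In a cyclic group of order 250, there are φ(d) elements of order d for each divisor d of 250, and zero for non-divisors.
258 does not divide 250, so no element of (Z/251Z)^× has order 258.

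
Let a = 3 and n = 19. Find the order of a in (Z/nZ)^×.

18

The order of 3 must divide φ(19) = 19 − 1 = 18 = 2 · 3^2.
Divisors of 18: 1, 2, 3, 6, 9, 18.
Check 3^d mod 19 for each divisor in increasing order:
3^1 ≡ 3 (mod 19)
3^2 ≡ 9 (mod 19)
3^3 ≡ 8 (mod 19)
3^6 ≡ 7 (mod 19)
3^9 ≡ 18 (mod 19)
3^18 ≡ 1 (mod 19) ✓
Hence ord(3) = 18.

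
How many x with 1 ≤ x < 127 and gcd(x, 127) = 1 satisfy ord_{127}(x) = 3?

2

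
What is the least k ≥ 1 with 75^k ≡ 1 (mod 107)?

53

ord(75) | φ(107) = 107 − 1 = 106 = 2 · 53.
Divisors of 106: 1, 2, 53, 106.
Check 75^d mod 107 for each divisor in increasing order:
75^1 ≡ 75 (mod 107)
75^2 ≡ 61 (mod 107)
75^53 ≡ 1 (mod 107) ✓
So ord_107(75) = 53.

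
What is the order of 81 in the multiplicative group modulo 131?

65

ord(81) | φ(131) = 131 − 1 = 130 = 2 · 5 · 13.
Divisors of 130: 1, 2, 5, 10, 13, 26, 65, 130.
Compute 81^d (mod 131) for the divisors d until we hit 1:
81^1 ≡ 81
81^2 ≡ 11
81^5 ≡ 107
81^10 ≡ 52
81^13 ≡ 89
81^26 ≡ 61
81^65 ≡ 1
So ord_131(81) = 65.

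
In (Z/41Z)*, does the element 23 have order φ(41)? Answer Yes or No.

φ(41) = 41 − 1 = 40 = 2^3 · 5.
Test 23^(40/q) mod 41 for each prime factor q of 40:
23^20 ≡ 1 (mod 41)  [q = 2: ≡ 1 ✗]
23^8 ≡ 10 (mod 41)  [q = 5: ≢ 1 ✓]
Since 23^20 ≡ 1, the order of 23 divides 20 < 40, so 23 is not a primitive root.

No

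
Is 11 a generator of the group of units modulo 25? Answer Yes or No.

No

φ(25) = φ(5^2) = 5·(5−1) = 20 = 2^2 · 5.
Test 11^(20/q) mod 25 for each prime factor q of 20:
11^10 ≡ 1 (mod 25)  [q = 2: ≡ 1 ✗]
11^4 ≡ 16 (mod 25)  [q = 5: ≢ 1 ✓]
11^10 ≡ 1 shows ord(11) | 10, strictly less than φ(25); not a primitive root.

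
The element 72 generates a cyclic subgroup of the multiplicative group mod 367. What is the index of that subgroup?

6

The order of 72 must divide φ(367) = 367 − 1 = 366 = 2 · 3 · 61.
Divisors of 366: 1, 2, 3, 6, 61, 122, 183, 366.
Evaluate successive powers at the divisors of 366:
72^1 ≡ 72 (mod 367)
72^2 ≡ 46 (mod 367)
72^3 ≡ 9 (mod 367)
72^6 ≡ 81 (mod 367)
72^61 ≡ 1 (mod 367) ✓
So ord_367(72) = 61, hence |⟨72⟩| = 61.
The index is φ(367) / ord(72) = 366 / 61 = 6.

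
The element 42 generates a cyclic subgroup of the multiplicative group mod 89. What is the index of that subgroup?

By Lagrange's theorem, ord_89(42) divides φ(89) = 89 − 1 = 88 = 2^3 · 11.
Divisors of 88: 1, 2, 4, 8, 11, 22, 44, 88.
Check 42^d mod 89 for each divisor in increasing order:
42^1 ≡ 42 (mod 89)
42^2 ≡ 73 (mod 89)
42^4 ≡ 78 (mod 89)
42^8 ≡ 32 (mod 89)
42^11 ≡ 34 (mod 89)
42^22 ≡ 88 (mod 89)
42^44 ≡ 1 (mod 89) ✓
So ord_89(42) = 44, hence |⟨42⟩| = 44.
[(Z/89Z)^× : ⟨42⟩] = 88/44 = 2.

2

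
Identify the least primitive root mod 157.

5

φ(157) = 157 − 1 = 156 = 2^2 · 3 · 13.
g is a primitive root iff g^(156/q) ≢ 1 (mod 157) for each prime q ∈ {2, 3, 13}.
g = 2: 2^78 ≡ 156; 2^52 ≡ 1 — hits 1, so not a primitive root.
g = 3: 3^78 ≡ 1 — hits 1, so not a primitive root.
g = 4: 4^78 ≡ 1 — hits 1, so not a primitive root.
g = 5: 5^78 ≡ 156; 5^52 ≡ 12; 5^12 ≡ 130 — none is 1, so 5 is a primitive root.
Hence the least primitive root of 157 is 5.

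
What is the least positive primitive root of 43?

φ(43) = 43 − 1 = 42 = 2 · 3 · 7.
Test candidates g = 2, 3, … against the prime factors q ∈ {2, 3, 7} of φ(43): g is a generator iff g^(42/q) ≢ 1 for every such q.
g = 2: 2^21 ≡ 42; 2^14 ≡ 1 — hits 1, so not a primitive root.
g = 3: 3^21 ≡ 42; 3^14 ≡ 36; 3^6 ≡ 41 — none is 1, so 3 is a primitive root.
The smallest primitive root modulo 43 is 3.

3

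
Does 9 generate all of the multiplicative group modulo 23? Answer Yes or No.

No

φ(23) = 23 − 1 = 22 = 2 · 11.
An element g generates (Z/23Z)^× iff g^(22/q) ≢ 1 (mod 23) for each prime q ∈ {2, 11}.
9^11 ≡ 1 (mod 23)  [q = 2: ≡ 1 ✗]
9^2 ≡ 12 (mod 23)  [q = 11: ≢ 1 ✓]
9^11 ≡ 1 shows ord(9) | 11, strictly less than φ(23); not a primitive root.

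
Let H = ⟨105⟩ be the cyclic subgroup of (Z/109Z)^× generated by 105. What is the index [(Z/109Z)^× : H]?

12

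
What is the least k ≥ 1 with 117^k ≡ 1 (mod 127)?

The order of 117 must divide φ(127) = 127 − 1 = 126 = 2 · 3^2 · 7.
Divisors of 126: 1, 2, 3, 6, 7, 9, 14, 18, 21, 42, 63, 126.
Check 117^d mod 127 for each divisor in increasing order:
117^1 ≡ 117
117^2 ≡ 100
117^3 ≡ 16
117^6 ≡ 2
117^7 ≡ 107
117^9 ≡ 32
117^14 ≡ 19
117^18 ≡ 8
117^21 ≡ 1
Hence ord(117) = 21.

21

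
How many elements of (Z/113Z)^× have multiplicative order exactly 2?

1

φ(113) = 113 − 1 = 112 = 2^4 · 7.
Since (Z/113Z)^× is cyclic of order 112, the number of elements of order d is φ(d) when d | 112 and 0 otherwise.
2 | 112, and φ(2) = 2 − 1 = 1.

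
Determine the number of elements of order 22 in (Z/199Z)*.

10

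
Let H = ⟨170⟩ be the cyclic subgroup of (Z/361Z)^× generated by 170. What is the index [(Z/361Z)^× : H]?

9

The order of 170 must divide φ(361) = φ(19^2) = 19·(19−1) = 342 = 2 · 3^2 · 19.
Divisors of 342: 1, 2, 3, 6, 9, 18, 19, 38, 57, 114, 171, 342.
Test each divisor d:
170^1 ≡ 170 (mod 361)
170^2 ≡ 20 (mod 361)
170^3 ≡ 151 (mod 361)
170^6 ≡ 58 (mod 361)
170^9 ≡ 94 (mod 361)
170^18 ≡ 172 (mod 361)
170^19 ≡ 360 (mod 361)
170^38 ≡ 1 (mod 361) ✓
So ord_361(170) = 38, hence |⟨170⟩| = 38.
The index is φ(361) / ord(170) = 342 / 38 = 9.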